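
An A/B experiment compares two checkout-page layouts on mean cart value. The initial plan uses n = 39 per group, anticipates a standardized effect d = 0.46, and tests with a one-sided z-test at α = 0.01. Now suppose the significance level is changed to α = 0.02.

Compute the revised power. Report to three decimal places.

Power ≈ 0.491

δ = d·√(n/2) = 0.46 × √(39/2) = 2.0313 (unchanged). New critical value: z_{0.02} = 2.054.
Revised power = P(Z > 2.054 − δ) = Φ(-0.022) = 0.4910.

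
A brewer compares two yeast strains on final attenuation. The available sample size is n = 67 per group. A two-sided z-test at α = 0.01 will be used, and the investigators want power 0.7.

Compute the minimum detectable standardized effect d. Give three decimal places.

d ≈ 0.536

Need Φ(δ − 2.576) = 0.7, so δ = 2.576 + 0.524 = 3.100.
(The second rejection-region term Φ(−δ − z_{α/2}) is negligible and dropped.)
δ = d·√(n/2) ⇒ d = δ/√(n/2) = 3.100/√(67/2) = 0.5356.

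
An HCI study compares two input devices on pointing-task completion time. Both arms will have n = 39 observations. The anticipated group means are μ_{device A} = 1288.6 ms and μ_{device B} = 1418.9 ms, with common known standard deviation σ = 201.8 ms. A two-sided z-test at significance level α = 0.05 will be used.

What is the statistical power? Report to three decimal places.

Standardized effect: d = |μ_{device A} − μ_{device B}| / σ = |1288.6 − 1418.9| / 201.8 = 0.6457
Noncentrality parameter: δ = d·√(n/2) = 0.6457 × √(39/2) = 2.8513
Two-sided α = 0.05 → critical value z_{0.025} = 1.960.
Power = Φ(δ − 1.960) + Φ(−δ − 1.960) = Φ(0.891) + Φ(-4.811) = 0.8136 + 0.0000 = 0.8136.

Power ≈ 0.814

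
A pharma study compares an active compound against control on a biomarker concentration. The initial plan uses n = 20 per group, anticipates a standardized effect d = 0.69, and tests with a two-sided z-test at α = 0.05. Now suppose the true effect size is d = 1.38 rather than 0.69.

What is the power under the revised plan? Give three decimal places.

Power ≈ 0.992

With d = 1.38: δ = d·√(n/2) = 1.38 × √(20/2) = 4.3639. Critical value z_{0.025} = 1.960.
Revised power = Φ(δ − 1.960) + Φ(−δ − 1.960) = Φ(2.404) + Φ(-6.324) = 0.9919 + 0.0000 = 0.9919.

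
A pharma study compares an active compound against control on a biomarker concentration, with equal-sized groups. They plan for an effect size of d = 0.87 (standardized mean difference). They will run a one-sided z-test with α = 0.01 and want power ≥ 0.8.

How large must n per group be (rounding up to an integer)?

For power 0.8 need Φ(δ − z_{0.01}) = 0.8, so δ = z_{0.01} + z_{0.20} = 2.326 + 0.842 = 3.168.
δ = d·√(n/2) ⇒ n = 2(δ/d)² = 2 × (3.168 / 0.87)² = 26.52.
Rounding up, n = 27 per group.

n = 27 per group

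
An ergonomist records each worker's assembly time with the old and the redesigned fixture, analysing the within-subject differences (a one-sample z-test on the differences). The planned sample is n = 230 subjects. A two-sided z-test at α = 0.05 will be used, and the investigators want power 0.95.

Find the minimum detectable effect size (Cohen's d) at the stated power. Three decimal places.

Required noncentrality: δ = z_{0.025} + z_{0.05} = 1.960 + 1.645 = 3.605.
(Lower-tail contribution to power is negligible for δ > 0.)
δ = d·√n ⇒ d = δ/√n = 3.605/√230 = 0.2377.

d ≈ 0.238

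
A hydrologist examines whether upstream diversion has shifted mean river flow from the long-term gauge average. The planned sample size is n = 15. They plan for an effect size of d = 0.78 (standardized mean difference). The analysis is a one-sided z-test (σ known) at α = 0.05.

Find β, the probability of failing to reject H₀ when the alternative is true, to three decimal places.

Noncentrality parameter: δ = d·√n = 0.78 × √15 = 3.0209
One-sided α = 0.05 → critical value z_{0.05} = 1.645.
Power = Φ(δ − 1.645) = Φ(1.376) = 0.9156.
Type II error: β = 1 − power = 1 − 0.9156 = 0.0844.

β ≈ 0.084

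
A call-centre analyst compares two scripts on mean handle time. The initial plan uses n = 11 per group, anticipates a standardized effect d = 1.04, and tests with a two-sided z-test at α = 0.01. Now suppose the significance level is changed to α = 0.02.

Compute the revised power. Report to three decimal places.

δ = d·√(n/2) = 1.04 × √(11/2) = 2.4390 (unchanged). New critical value: z_{0.01} = 2.326.
Revised power = Φ(δ − 2.326) + Φ(−δ − 2.326) = Φ(0.113) + Φ(-4.765) = 0.5449 + 0.0000 = 0.5449.

Power ≈ 0.545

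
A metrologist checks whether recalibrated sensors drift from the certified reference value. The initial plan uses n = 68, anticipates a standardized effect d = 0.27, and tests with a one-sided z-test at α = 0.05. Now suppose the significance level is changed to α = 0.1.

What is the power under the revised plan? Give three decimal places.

δ = d·√n = 0.27 × √68 = 2.2265 (unchanged). New critical value: z_{0.1} = 1.282.
Revised power = P(Z > 1.282 − δ) = Φ(0.945) = 0.8277.

Power ≈ 0.828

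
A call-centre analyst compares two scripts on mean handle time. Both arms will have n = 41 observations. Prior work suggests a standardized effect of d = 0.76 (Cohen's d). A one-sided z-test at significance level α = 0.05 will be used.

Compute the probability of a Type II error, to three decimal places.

β ≈ 0.036

Noncentrality parameter: δ = d·√(n/2) = 0.76 × √(41/2) = 3.4410
Critical value for a one-sided test at α = 0.05: z_α = 1.645.
Power = Φ(δ − 1.645) = Φ(1.796) = 0.9638.
Type II error: β = 1 − power = 1 − 0.9638 = 0.0362.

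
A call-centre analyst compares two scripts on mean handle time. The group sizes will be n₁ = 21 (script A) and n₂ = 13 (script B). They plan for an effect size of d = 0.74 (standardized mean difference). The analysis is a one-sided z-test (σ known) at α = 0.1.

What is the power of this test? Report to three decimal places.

Noncentrality parameter: δ = d / √(1/n₁ + 1/n₂) = 0.74 / √(1/21 + 1/13) = 2.0969
One-sided α = 0.1 → critical value z_{0.1} = 1.282.
Power = P(Z > 1.282 − δ) = Φ(0.815) = 0.7926.

Power ≈ 0.793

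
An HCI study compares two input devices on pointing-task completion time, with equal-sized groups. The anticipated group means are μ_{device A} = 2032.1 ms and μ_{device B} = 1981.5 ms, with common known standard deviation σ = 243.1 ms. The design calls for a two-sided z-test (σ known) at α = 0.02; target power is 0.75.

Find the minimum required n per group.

n = 416 per group

Standardized effect: d = |μ_{device A} − μ_{device B}| / σ = |2032.1 − 1981.5| / 243.1 = 0.2081
Set Φ(δ − 2.326) = 0.75; then δ − 2.326 = Φ⁻¹(0.75) = 0.674, giving δ = 3.001.
(For δ > 0 the lower-tail rejection region contributes negligibly to power, so the one-term inversion is standard.)
δ = d·√(n/2) ⇒ n = 2(δ/d)² = 2 × (3.001 / 0.2081)² = 415.70.
Rounding up, n = 416 per group.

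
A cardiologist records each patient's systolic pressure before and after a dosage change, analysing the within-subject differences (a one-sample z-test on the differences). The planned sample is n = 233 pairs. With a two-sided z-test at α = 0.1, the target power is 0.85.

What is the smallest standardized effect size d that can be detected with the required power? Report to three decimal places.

Required noncentrality: δ = z_{0.05} + z_{0.15} = 1.645 + 1.036 = 2.681.
(Lower-tail contribution to power is negligible for δ > 0.)
δ = d·√n ⇒ d = δ/√n = 2.681/√233 = 0.1757.

d ≈ 0.176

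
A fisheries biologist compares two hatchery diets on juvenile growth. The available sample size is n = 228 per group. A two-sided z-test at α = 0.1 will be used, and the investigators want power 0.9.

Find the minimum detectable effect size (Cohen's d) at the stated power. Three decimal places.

d ≈ 0.274

Required noncentrality: δ = z_{0.05} + z_{0.10} = 1.645 + 1.282 = 2.926.
(The second rejection-region term Φ(−δ − z_{α/2}) is negligible and dropped.)
δ = d·√(n/2) ⇒ d = δ/√(n/2) = 2.926/√(228/2) = 0.2741.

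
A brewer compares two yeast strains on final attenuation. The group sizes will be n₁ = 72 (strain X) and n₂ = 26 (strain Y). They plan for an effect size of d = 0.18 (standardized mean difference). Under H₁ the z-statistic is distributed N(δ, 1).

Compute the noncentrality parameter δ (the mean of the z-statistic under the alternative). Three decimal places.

The noncentrality parameter scales effect size by the design's sample-size factor: δ = d / √(1/n₁ + 1/n₂) = 0.18 / √(1/72 + 1/26) = 0.7867

δ ≈ 0.787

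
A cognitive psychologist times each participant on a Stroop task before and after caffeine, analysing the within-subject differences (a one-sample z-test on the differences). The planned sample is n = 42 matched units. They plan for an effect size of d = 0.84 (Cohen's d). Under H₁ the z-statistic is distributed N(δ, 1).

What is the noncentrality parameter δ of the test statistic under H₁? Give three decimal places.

The noncentrality parameter scales effect size by the design's sample-size factor: δ = d·√n = 0.84 × √42 = 5.4438

δ ≈ 5.444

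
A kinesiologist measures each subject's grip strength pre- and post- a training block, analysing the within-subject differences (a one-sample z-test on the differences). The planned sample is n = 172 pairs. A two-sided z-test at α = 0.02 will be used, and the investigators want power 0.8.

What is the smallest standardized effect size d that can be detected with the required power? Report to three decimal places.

d ≈ 0.242

Need Φ(δ − 2.326) = 0.8, so δ = 2.326 + 0.842 = 3.168.
(The second rejection-region term Φ(−δ − z_{α/2}) is negligible and dropped.)
δ = d·√n ⇒ d = δ/√n = 3.168/√172 = 0.2416.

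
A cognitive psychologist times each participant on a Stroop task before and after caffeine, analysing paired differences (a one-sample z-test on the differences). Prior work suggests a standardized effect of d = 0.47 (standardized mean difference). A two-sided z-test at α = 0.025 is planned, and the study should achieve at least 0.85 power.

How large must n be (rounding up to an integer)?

n = 49

Set Φ(δ − 2.241) = 0.85; then δ − 2.241 = Φ⁻¹(0.85) = 1.036, giving δ = 3.278.
(Ignoring the negligible lower-tail rejection probability gives the usual closed-form inversion.)
δ = d·√n ⇒ n = (δ/d)² = (3.278 / 0.47)² = 48.64.
Round up to the next whole unit.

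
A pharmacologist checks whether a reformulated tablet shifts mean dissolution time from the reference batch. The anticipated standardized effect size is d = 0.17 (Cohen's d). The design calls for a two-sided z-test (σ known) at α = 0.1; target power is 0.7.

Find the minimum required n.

Set Φ(δ − 1.645) = 0.7; then δ − 1.645 = Φ⁻¹(0.7) = 0.524, giving δ = 2.169.
(For δ > 0 the lower-tail rejection region contributes negligibly to power, so the one-term inversion is standard.)
δ = d·√n ⇒ n = (δ/d)² = (2.169 / 0.17)² = 162.83.
Round up to the next whole unit.

n = 163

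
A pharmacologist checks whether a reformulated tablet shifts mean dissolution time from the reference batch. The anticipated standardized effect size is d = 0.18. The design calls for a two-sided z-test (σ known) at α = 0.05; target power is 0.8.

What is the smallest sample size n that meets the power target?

Set Φ(δ − 1.960) = 0.8; then δ − 1.960 = Φ⁻¹(0.8) = 0.842, giving δ = 2.802.
(For δ > 0 the lower-tail rejection region contributes negligibly to power, so the one-term inversion is standard.)
δ = d·√n ⇒ n = (δ/d)² = (2.802 / 0.18)² = 242.25.
Rounding up, n = 243.

n = 243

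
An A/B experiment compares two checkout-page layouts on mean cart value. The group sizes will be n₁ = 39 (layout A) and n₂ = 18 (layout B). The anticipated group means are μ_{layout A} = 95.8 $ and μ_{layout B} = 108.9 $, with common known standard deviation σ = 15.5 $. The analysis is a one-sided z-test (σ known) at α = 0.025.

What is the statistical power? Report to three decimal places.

Power ≈ 0.843

Standardized effect: d = |μ_{layout A} − μ_{layout B}| / σ = |95.8 − 108.9| / 15.5 = 0.8452
Noncentrality parameter: λ = d / √(1/n₁ + 1/n₂) = 0.8452 / √(1/39 + 1/18) = 2.9660
Critical value for a one-sided test at α = 0.025: z_α = 1.960.
Power = P(Z > 1.960 − λ) = Φ(1.006) = 0.8428.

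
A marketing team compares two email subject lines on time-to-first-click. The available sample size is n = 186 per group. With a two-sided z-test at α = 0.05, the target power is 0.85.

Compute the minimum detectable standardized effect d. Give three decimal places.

d ≈ 0.311

Need Φ(δ − 1.960) = 0.85, so δ = 1.960 + 1.036 = 2.996.
(The second rejection-region term Φ(−δ − z_{α/2}) is negligible and dropped.)
δ = d·√(n/2) ⇒ d = δ/√(n/2) = 2.996/√(186/2) = 0.3107.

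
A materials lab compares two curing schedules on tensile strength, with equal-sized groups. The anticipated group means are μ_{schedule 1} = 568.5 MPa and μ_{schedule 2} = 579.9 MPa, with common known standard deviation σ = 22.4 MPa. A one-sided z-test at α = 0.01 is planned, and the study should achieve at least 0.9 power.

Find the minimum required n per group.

Standardized effect: d = |μ_{schedule 1} − μ_{schedule 2}| / σ = |568.5 − 579.9| / 22.4 = 0.5089
Set Φ(δ − 2.326) = 0.9; then δ − 2.326 = Φ⁻¹(0.9) = 1.282, giving δ = 3.608.
δ = d·√(n/2) ⇒ n = 2(δ/d)² = 2 × (3.608 / 0.5089)² = 100.51.
Round up to the next whole unit.

n = 101 per group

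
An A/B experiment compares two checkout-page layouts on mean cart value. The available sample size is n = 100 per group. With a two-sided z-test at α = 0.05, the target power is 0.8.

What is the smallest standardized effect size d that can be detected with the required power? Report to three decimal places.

Required noncentrality: δ = z_{0.025} + z_{0.20} = 1.960 + 0.842 = 2.802.
(The second rejection-region term Φ(−δ − z_{α/2}) is negligible and dropped.)
δ = d·√(n/2) ⇒ d = δ/√(n/2) = 2.802/√(100/2) = 0.3962.

d ≈ 0.396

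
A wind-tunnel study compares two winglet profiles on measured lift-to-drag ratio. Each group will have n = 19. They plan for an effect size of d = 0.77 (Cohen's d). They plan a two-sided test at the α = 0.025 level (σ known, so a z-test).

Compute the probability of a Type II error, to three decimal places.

Noncentrality parameter: δ = d·√(n/2) = 0.77 × √(19/2) = 2.3733
Critical value for a two-sided test at α = 0.025: z_{α/2} = 2.241.
Power = Φ(δ − 2.241) + Φ(−δ − 2.241) = Φ(0.132) + Φ(-4.615) = 0.5525 + 0.0000 = 0.5525.
Type II error: β = 1 − power = 1 − 0.5525 = 0.4475.

β ≈ 0.448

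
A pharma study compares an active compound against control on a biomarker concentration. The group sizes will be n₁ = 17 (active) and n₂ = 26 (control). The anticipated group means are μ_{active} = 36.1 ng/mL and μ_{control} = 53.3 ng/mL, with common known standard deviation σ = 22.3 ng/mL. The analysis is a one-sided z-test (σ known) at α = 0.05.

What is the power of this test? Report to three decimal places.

Power ≈ 0.796

Standardized effect: d = |μ_{active} − μ_{control}| / σ = |36.1 − 53.3| / 22.3 = 0.7713
Noncentrality parameter: δ = d / √(1/n₁ + 1/n₂) = 0.7713 / √(1/17 + 1/26) = 2.4729
Critical value for a one-sided test at α = 0.05: z_α = 1.645.
Power = P(Z > 1.645 − δ) = Φ(0.828) = 0.7962.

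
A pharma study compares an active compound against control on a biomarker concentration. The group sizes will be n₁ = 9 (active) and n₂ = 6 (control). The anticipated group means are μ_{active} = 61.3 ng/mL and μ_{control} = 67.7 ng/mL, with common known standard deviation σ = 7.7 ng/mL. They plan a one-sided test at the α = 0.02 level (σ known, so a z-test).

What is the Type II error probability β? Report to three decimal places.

β ≈ 0.683

Standardized effect: d = |μ_{active} − μ_{control}| / σ = |61.3 − 67.7| / 7.7 = 0.8312
Noncentrality parameter: δ = d / √(1/n₁ + 1/n₂) = 0.8312 / √(1/9 + 1/6) = 1.5770
One-sided α = 0.02 → critical value z_{0.02} = 2.054.
Power = Φ(δ − 2.054) = Φ(-0.477) = 0.3168.
Type II error: β = 1 − power = 1 − 0.3168 = 0.6832.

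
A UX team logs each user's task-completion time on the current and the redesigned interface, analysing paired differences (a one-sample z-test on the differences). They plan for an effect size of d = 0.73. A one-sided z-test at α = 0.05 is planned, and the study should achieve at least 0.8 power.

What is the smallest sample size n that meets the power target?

For power 0.8 need Φ(δ − z_{0.05}) = 0.8, so δ = z_{0.05} + z_{0.20} = 1.645 + 0.842 = 2.486.
δ = d·√n ⇒ n = (δ/d)² = (2.486 / 0.73)² = 11.60.
Round up to the next whole unit.

n = 12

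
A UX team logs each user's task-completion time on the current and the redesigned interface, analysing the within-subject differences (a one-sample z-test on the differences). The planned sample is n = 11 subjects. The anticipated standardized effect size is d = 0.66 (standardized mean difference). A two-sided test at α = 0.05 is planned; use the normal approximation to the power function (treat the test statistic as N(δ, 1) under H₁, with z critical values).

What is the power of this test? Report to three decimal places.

Power ≈ 0.591

Noncentrality parameter: δ = d·√n = 0.66 × √11 = 2.1890
Two-sided α = 0.05 → critical value z_{0.025} = 1.960.
Power = Φ(δ − 1.960) + Φ(−δ − 1.960) = Φ(0.229) + Φ(-4.149) = 0.5906 + 0.0000 = 0.5906.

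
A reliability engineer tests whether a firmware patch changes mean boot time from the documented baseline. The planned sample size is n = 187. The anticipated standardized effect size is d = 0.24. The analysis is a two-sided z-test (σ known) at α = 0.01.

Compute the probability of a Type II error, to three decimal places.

β ≈ 0.240

Noncentrality parameter: δ = d·√n = 0.24 × √187 = 3.2820
Two-sided α = 0.01 → critical value z_{0.005} = 2.576.
Power = Φ(δ − 2.576) + Φ(−δ − 2.576) = Φ(0.706) + Φ(-5.858) = 0.7599 + 0.0000 = 0.7599.
Type II error: β = 1 − power = 1 − 0.7599 = 0.2401.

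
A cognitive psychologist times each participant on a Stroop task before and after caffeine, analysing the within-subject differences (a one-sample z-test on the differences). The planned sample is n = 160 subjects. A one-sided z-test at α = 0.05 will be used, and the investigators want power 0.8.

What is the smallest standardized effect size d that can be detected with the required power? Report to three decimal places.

d ≈ 0.197

Required noncentrality: δ = z_{0.05} + z_{0.20} = 1.645 + 0.842 = 2.486.
δ = d·√n ⇒ d = δ/√n = 2.486/√160 = 0.1966.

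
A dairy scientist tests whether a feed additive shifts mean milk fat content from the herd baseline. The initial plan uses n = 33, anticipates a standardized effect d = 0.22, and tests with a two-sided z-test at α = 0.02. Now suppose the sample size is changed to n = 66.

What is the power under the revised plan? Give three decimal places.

Power ≈ 0.295

With n = 66: δ = d·√n = 0.22 × √66 = 1.7873. Critical value z_{0.01} = 2.326.
Revised power = Φ(δ − 2.326) + Φ(−δ − 2.326) = Φ(-0.539) + Φ(-4.114) = 0.2949 + 0.0000 = 0.2949.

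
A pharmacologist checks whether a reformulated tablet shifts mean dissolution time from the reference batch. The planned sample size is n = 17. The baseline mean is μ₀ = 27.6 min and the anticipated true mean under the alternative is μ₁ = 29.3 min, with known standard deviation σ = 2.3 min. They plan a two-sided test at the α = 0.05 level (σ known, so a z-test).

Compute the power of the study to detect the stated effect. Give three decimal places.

Standardized effect: d = |μ₁ − μ₀| / σ = |29.3 − 27.6| / 2.3 = 0.7391
Noncentrality parameter: δ = d·√n = 0.7391 × √17 = 3.0475
Two-sided α = 0.05 → critical value z_{0.025} = 1.960.
Power = Φ(δ − 1.960) + Φ(−δ − 1.960) = Φ(1.088) + Φ(-5.007) = 0.8616 + 0.0000 = 0.8616.

Power ≈ 0.862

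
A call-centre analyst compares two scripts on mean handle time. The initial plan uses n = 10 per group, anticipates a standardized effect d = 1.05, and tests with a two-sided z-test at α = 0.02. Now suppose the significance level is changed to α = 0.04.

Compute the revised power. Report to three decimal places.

δ = d·√(n/2) = 1.05 × √(10/2) = 2.3479 (unchanged). New critical value: z_{0.02} = 2.054.
Revised power = Φ(δ − 2.054) + Φ(−δ − 2.054) = Φ(0.294) + Φ(-4.402) = 0.6157 + 0.0000 = 0.6157.

Power ≈ 0.616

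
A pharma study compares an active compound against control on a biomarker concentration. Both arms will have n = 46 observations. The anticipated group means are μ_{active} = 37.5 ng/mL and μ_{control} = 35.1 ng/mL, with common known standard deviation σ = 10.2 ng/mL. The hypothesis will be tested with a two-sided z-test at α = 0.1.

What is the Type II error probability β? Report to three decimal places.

Standardized effect: d = |μ_{active} − μ_{control}| / σ = |37.5 − 35.1| / 10.2 = 0.2353
Noncentrality parameter: λ = d·√(n/2) = 0.2353 × √(46/2) = 1.1284
Two-sided α = 0.1 → critical value z_{0.05} = 1.645.
Power = Φ(λ − 1.645) + Φ(−λ − 1.645) = Φ(-0.516) + Φ(-2.773) = 0.3028 + 0.0028 = 0.3056.
Type II error: β = 1 − power = 1 − 0.3056 = 0.6944.

β ≈ 0.694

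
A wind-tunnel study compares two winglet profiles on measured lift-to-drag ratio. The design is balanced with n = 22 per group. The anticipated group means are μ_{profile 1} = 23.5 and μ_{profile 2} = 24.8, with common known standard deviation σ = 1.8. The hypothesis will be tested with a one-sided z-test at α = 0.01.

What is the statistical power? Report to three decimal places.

Power ≈ 0.528

Standardized effect: d = |μ_{profile 1} − μ_{profile 2}| / σ = |23.5 − 24.8| / 1.8 = 0.7222
Noncentrality parameter: δ = d·√(n/2) = 0.7222 × √(22/2) = 2.3953
Critical value for a one-sided test at α = 0.01: z_α = 2.326.
Power = Φ(δ − 2.326) = Φ(0.069) = 0.5275.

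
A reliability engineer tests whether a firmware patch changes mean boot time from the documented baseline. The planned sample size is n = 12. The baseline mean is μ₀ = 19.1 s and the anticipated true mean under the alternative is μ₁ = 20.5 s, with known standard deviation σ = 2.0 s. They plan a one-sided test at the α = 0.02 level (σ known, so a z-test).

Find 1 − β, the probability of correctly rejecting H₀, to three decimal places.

Power ≈ 0.645

Standardized effect: d = |μ₁ − μ₀| / σ = |20.5 − 19.1| / 2.0 = 0.7000
Noncentrality parameter: δ = d·√n = 0.7000 × √12 = 2.4249
Critical value for a one-sided test at α = 0.02: z_α = 2.054.
Power = P(Z > 2.054 − δ) = Φ(0.371) = 0.6447.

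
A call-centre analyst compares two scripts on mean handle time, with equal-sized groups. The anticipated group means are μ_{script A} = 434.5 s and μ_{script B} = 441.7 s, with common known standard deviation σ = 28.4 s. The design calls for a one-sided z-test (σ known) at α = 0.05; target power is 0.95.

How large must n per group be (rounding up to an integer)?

n = 337 per group

Standardized effect: d = |μ_{script A} − μ_{script B}| / σ = |434.5 − 441.7| / 28.4 = 0.2535
For power 0.95 need Φ(δ − z_{0.05}) = 0.95, so δ = z_{0.05} + z_{0.05} = 1.645 + 1.645 = 3.290.
δ = d·√(n/2) ⇒ n = 2(δ/d)² = 2 × (3.290 / 0.2535)² = 336.76.
Rounding up, n = 337 per group.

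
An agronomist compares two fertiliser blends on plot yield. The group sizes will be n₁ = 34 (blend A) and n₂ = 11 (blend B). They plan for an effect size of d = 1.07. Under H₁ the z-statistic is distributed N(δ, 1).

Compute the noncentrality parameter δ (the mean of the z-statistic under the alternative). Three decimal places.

The noncentrality parameter scales effect size by the design's sample-size factor: δ = d / √(1/n₁ + 1/n₂) = 1.07 / √(1/34 + 1/11) = 3.0847

δ ≈ 3.085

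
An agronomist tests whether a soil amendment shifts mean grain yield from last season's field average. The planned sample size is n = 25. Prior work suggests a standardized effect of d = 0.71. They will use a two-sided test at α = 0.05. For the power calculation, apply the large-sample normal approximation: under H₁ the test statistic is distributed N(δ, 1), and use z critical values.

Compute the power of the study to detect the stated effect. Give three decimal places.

Noncentrality parameter: δ = d·√n = 0.71 × √25 = 3.5500
Two-sided α = 0.05 → critical value z_{0.025} = 1.960.
Power = Φ(δ − 1.960) + Φ(−δ − 1.960) = Φ(1.590) + Φ(-5.510) = 0.9441 + 0.0000 = 0.9441.

Power ≈ 0.944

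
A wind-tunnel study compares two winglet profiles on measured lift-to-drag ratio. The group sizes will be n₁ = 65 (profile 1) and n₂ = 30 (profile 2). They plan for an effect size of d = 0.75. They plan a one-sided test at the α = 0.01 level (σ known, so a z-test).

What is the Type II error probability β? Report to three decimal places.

Noncentrality parameter: δ = d / √(1/n₁ + 1/n₂) = 0.75 / √(1/65 + 1/30) = 3.3979
One-sided α = 0.01 → critical value z_{0.01} = 2.326.
Power = P(Z > 2.326 − δ) = Φ(1.072) = 0.8581.
Type II error: β = 1 − power = 1 − 0.8581 = 0.1419.

β ≈ 0.142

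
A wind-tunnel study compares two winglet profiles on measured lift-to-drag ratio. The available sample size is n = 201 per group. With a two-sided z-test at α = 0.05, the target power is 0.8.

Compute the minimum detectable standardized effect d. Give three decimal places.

d ≈ 0.279

Required noncentrality: δ = z_{0.025} + z_{0.20} = 1.960 + 0.842 = 2.802.
(The second rejection-region term Φ(−δ − z_{α/2}) is negligible and dropped.)
δ = d·√(n/2) ⇒ d = δ/√(n/2) = 2.802/√(201/2) = 0.2795.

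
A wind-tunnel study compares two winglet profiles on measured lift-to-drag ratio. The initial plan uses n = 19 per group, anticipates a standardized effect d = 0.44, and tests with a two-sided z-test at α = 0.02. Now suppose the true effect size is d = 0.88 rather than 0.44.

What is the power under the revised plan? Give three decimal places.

Power ≈ 0.650

With d = 0.88: δ = d·√(n/2) = 0.88 × √(19/2) = 2.7123. Critical value z_{0.01} = 2.326.
Revised power = Φ(δ − 2.326) + Φ(−δ − 2.326) = Φ(0.386) + Φ(-5.039) = 0.6502 + 0.0000 = 0.6502.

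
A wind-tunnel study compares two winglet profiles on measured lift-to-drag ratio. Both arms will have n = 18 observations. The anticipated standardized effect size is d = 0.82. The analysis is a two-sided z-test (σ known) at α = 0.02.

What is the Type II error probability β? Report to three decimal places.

Noncentrality parameter: δ = d·√(n/2) = 0.82 × √(18/2) = 2.4600
Two-sided α = 0.02 → critical value z_{0.01} = 2.326.
Power = Φ(δ − 2.326) + Φ(−δ − 2.326) = Φ(0.134) + Φ(-4.786) = 0.5532 + 0.0000 = 0.5532.
Type II error: β = 1 − power = 1 − 0.5532 = 0.4468.

β ≈ 0.447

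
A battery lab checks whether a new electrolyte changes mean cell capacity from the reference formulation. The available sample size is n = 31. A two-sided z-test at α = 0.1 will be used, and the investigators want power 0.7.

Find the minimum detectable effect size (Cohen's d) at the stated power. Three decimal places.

Need Φ(δ − 1.645) = 0.7, so δ = 1.645 + 0.524 = 2.169.
(Lower-tail contribution to power is negligible for δ > 0.)
δ = d·√n ⇒ d = δ/√n = 2.169/√31 = 0.3896.

d ≈ 0.390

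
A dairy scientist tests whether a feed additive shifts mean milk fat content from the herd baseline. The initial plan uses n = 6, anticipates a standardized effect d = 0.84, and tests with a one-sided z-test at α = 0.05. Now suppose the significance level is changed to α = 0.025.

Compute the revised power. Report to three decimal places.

Power ≈ 0.539

δ = d·√n = 0.84 × √6 = 2.0576 (unchanged). New critical value: z_{0.025} = 1.960.
Revised power = P(Z > 1.960 − δ) = Φ(0.098) = 0.5389.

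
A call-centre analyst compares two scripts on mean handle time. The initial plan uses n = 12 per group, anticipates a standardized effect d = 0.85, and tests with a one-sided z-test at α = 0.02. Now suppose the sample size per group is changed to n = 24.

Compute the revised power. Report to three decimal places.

With n = 24 per group: δ = d·√(n/2) = 0.85 × √(24/2) = 2.9445. Critical value z_{0.02} = 2.054.
Revised power = Φ(δ − 2.054) = Φ(0.891) = 0.8135.

Power ≈ 0.813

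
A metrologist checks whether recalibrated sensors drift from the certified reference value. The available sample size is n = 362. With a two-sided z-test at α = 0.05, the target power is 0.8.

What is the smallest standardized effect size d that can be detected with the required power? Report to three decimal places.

d ≈ 0.147

Required noncentrality: δ = z_{0.025} + z_{0.20} = 1.960 + 0.842 = 2.802.
(The second rejection-region term Φ(−δ − z_{α/2}) is negligible and dropped.)
δ = d·√n ⇒ d = δ/√n = 2.802/√362 = 0.1472.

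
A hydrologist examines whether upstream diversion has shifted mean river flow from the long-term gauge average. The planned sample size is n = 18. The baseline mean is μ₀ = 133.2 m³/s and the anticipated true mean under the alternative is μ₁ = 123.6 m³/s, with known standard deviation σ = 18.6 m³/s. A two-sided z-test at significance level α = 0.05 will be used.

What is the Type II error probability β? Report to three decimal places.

β ≈ 0.409

Standardized effect: d = |μ₁ − μ₀| / σ = |123.6 − 133.2| / 18.6 = 0.5161
Noncentrality parameter: δ = d·√n = 0.5161 × √18 = 2.1898
Two-sided α = 0.05 → critical value z_{0.025} = 1.960.
Power = Φ(δ − 1.960) + Φ(−δ − 1.960) = Φ(0.230) + Φ(-4.150) = 0.5909 + 0.0000 = 0.5909.
Type II error: β = 1 − power = 1 − 0.5909 = 0.4091.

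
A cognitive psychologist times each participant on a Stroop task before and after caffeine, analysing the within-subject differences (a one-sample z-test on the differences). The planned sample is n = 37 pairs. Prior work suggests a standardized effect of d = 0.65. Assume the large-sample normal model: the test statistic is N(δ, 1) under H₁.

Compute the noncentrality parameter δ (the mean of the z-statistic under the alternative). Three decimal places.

δ ≈ 3.954

δ = d·√n = 0.65 × √37 = 3.9538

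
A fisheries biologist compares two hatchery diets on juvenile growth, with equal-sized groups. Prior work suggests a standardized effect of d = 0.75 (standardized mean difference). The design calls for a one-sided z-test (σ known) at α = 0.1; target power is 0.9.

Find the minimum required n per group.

n = 24 per group

For power 0.9 need Φ(δ − z_{0.1}) = 0.9, so δ = z_{0.1} + z_{0.10} = 1.282 + 1.282 = 2.563.
δ = d·√(n/2) ⇒ n = 2(δ/d)² = 2 × (2.563 / 0.75)² = 23.36.
Round up to the next whole unit.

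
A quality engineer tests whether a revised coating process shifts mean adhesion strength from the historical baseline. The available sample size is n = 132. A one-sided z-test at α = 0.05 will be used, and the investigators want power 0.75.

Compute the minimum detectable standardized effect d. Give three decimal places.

Need Φ(δ − 1.645) = 0.75, so δ = 1.645 + 0.674 = 2.319.
δ = d·√n ⇒ d = δ/√n = 2.319/√132 = 0.2019.

d ≈ 0.202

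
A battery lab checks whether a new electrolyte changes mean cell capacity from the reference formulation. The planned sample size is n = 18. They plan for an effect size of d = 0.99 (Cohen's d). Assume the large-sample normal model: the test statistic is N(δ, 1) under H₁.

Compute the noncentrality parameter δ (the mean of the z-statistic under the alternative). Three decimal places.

δ = d·√n = 0.99 × √18 = 4.2002

δ ≈ 4.200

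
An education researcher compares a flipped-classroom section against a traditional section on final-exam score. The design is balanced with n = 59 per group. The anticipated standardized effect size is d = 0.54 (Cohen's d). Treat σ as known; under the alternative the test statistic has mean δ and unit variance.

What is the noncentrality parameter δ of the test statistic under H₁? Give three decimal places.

δ ≈ 2.933

The noncentrality parameter scales effect size by the design's sample-size factor: δ = d·√(n/2) = 0.54 × √(59/2) = 2.9330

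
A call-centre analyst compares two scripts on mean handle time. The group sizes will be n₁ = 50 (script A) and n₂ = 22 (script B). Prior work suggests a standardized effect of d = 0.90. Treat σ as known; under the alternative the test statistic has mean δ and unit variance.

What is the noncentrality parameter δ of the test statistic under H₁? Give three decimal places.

δ = d / √(1/n₁ + 1/n₂) = 0.90 / √(1/50 + 1/22) = 3.5178

δ ≈ 3.518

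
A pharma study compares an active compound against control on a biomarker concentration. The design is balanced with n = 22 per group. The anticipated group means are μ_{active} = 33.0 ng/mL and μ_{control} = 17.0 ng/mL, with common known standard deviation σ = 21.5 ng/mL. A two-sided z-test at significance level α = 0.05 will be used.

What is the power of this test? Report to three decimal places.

Standardized effect: d = |μ_{active} − μ_{control}| / σ = |33.0 − 17.0| / 21.5 = 0.7442
Noncentrality parameter: δ = d·√(n/2) = 0.7442 × √(22/2) = 2.4682
Two-sided α = 0.05 → critical value z_{0.025} = 1.960.
Power = Φ(δ − 1.960) + Φ(−δ − 1.960) = Φ(0.508) + Φ(-4.428) = 0.6944 + 0.0000 = 0.6944.

Power ≈ 0.694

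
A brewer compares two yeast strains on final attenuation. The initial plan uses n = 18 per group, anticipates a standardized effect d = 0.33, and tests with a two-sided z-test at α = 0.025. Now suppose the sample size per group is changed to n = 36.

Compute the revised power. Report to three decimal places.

Power ≈ 0.200

With n = 36 per group: δ = d·√(n/2) = 0.33 × √(36/2) = 1.4001. Critical value z_{0.0125} = 2.241.
Revised power = Φ(δ − 2.241) + Φ(−δ − 2.241) = Φ(-0.841) + Φ(-3.641) = 0.2001 + 0.0001 = 0.2002.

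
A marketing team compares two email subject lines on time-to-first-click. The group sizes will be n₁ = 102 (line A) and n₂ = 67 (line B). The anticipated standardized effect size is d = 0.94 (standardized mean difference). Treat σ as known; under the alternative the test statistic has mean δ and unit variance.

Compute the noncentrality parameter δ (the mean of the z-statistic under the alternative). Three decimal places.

δ ≈ 5.978

δ = d / √(1/n₁ + 1/n₂) = 0.94 / √(1/102 + 1/67) = 5.9775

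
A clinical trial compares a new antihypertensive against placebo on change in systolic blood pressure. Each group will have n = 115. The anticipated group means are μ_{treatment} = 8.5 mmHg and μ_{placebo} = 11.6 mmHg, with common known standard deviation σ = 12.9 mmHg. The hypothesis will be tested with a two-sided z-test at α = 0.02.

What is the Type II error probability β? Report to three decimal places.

β ≈ 0.693

Standardized effect: d = |μ_{treatment} − μ_{placebo}| / σ = |8.5 − 11.6| / 12.9 = 0.2403
Noncentrality parameter: λ = d·√(n/2) = 0.2403 × √(115/2) = 1.8222
Two-sided α = 0.02 → critical value z_{0.01} = 2.326.
Power = Φ(λ − 2.326) + Φ(−λ − 2.326) = Φ(-0.504) + Φ(-4.149) = 0.3071 + 0.0000 = 0.3071.
Type II error: β = 1 − power = 1 − 0.3071 = 0.6929.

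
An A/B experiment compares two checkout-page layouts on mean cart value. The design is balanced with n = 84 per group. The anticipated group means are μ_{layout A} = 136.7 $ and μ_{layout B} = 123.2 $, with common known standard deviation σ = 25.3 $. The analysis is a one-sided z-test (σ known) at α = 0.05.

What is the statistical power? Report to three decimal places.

Standardized effect: d = |μ_{layout A} − μ_{layout B}| / σ = |136.7 − 123.2| / 25.3 = 0.5336
Noncentrality parameter: δ = d·√(n/2) = 0.5336 × √(84/2) = 3.4581
One-sided α = 0.05 → critical value z_{0.05} = 1.645.
Power = Φ(δ − 1.645) = Φ(1.813) = 0.9651.

Power ≈ 0.965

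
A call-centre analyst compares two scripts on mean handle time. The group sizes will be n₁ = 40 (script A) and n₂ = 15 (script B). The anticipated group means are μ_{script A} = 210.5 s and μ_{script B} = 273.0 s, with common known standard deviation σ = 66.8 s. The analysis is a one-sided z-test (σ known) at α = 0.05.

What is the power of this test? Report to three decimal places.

Power ≈ 0.926

Standardized effect: d = |μ_{script A} − μ_{script B}| / σ = |210.5 − 273.0| / 66.8 = 0.9356
Noncentrality parameter: δ = d / √(1/n₁ + 1/n₂) = 0.9356 / √(1/40 + 1/15) = 3.0903
Critical value for a one-sided test at α = 0.05: z_α = 1.645.
Power = Φ(δ − 1.645) = Φ(1.445) = 0.9258.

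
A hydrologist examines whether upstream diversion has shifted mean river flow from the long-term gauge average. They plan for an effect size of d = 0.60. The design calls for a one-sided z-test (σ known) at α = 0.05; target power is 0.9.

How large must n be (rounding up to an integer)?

Set Φ(δ − 1.645) = 0.9; then δ − 1.645 = Φ⁻¹(0.9) = 1.282, giving δ = 2.926.
δ = d·√n ⇒ n = (δ/d)² = (2.926 / 0.60)² = 23.79.
Round up to the next whole unit.

n = 24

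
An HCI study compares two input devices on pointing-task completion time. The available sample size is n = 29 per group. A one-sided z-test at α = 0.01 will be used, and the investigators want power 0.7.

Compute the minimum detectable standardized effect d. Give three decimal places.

Need Φ(δ − 2.326) = 0.7, so δ = 2.326 + 0.524 = 2.851.
δ = d·√(n/2) ⇒ d = δ/√(n/2) = 2.851/√(29/2) = 0.7486.

d ≈ 0.749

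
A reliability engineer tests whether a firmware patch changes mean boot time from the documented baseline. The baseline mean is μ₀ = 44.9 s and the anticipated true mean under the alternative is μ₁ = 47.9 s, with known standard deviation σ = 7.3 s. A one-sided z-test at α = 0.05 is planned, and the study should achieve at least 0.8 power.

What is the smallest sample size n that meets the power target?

n = 37

Standardized effect: d = |μ₁ − μ₀| / σ = |47.9 − 44.9| / 7.3 = 0.4110
Set Φ(δ − 1.645) = 0.8; then δ − 1.645 = Φ⁻¹(0.8) = 0.842, giving δ = 2.486.
δ = d·√n ⇒ n = (δ/d)² = (2.486 / 0.4110)² = 36.61.
Rounding up, n = 37.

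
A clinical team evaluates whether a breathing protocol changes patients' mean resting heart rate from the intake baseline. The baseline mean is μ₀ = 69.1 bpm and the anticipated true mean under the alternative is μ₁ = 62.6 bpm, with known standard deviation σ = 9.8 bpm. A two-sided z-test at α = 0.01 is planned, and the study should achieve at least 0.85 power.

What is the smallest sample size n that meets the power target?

n = 30

Standardized effect: d = |μ₁ − μ₀| / σ = |62.6 − 69.1| / 9.8 = 0.6633
Set Φ(δ − 2.576) = 0.85; then δ − 2.576 = Φ⁻¹(0.85) = 1.036, giving δ = 3.612.
(For δ > 0 the lower-tail rejection region contributes negligibly to power, so the one-term inversion is standard.)
δ = d·√n ⇒ n = (δ/d)² = (3.612 / 0.6633)² = 29.66.
Round up to the next whole unit.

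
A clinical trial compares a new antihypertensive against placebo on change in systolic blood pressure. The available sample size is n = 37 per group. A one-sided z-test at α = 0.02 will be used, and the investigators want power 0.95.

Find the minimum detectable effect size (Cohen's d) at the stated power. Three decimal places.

d ≈ 0.860

Need Φ(δ − 2.054) = 0.95, so δ = 2.054 + 1.645 = 3.699.
δ = d·√(n/2) ⇒ d = δ/√(n/2) = 3.699/√(37/2) = 0.8599.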